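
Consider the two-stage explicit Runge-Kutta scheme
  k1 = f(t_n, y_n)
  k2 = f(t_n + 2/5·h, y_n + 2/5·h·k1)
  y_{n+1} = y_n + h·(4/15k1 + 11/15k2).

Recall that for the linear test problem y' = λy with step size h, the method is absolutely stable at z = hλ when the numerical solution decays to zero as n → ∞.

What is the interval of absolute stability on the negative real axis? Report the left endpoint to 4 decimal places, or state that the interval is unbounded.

z∈(-3.4091,0).

With y'=λy (z=hλ):
  k1=λy_n ⇒ h·k1=z·y_n;  k2=λ(1+2/5z)y_n ⇒ h·k2=z(1+2/5z)y_n
  y_{n+1}/y_n = 1 + 4/15z + 11/15z(1+2/5z) = 1 + z + 22/75z²
  R(z) = 1 + z + 22/75z².

Boundary: |R(x)|=1, x<0.
x=-1.55: |R|=0.1547
R=1: x+22/75x²=0 ⇒ x=−75/22=-3.4091; min R=1−1/(4·22/75)=0.1477>−1
Confirm numerically:
  x=-3.277: |R|=0.87303 <1
  x=-3.274: |R|=0.87026 <1
  x=-1.838: |R|=0.15295 <1
  x=-3.703: |R|=1.31925 >1
  x=-3.432: |R|=1.02306 >1
Stable set (-3.4091, 0).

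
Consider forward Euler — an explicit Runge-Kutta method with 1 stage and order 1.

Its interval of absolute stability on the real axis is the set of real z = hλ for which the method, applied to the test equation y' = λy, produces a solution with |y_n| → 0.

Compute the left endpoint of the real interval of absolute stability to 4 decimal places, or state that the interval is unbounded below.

z* = -2.0000.

On y'=λy, z=hλ:
  order 1, 1-stage ⇒ R(z)=1+z
  (e.g. R(-1.64)=-0.64000, |R|=0.64000)

Find x<0 with |R(x)|<1.
x=-1.64: |R|=0.6400
|R(-1.97)|=0.9700 |R(-1.22)|=0.2200 |R(-1.03)|=0.0300
Bisect:
  x_lo=-2.7128 |R|=1.7128  x_hi=-0.2334 |R|=0.7666
  mid=-1.47310 |R|=0.47310 →hi
  mid=-2.09296 |R|=1.09296 →lo
  mid=-1.78303 |R|=0.78303 →hi
  mid=-1.93800 |R|=0.93800 →hi
  mid=-2.01548 |R|=1.01548 →lo
  mid=-1.97674 |R|=0.97674 →hi
  mid=-1.99611 |R|=0.99611 →hi
  mid=-2.00580 |R|=1.00580 →lo
  mid=-2.00095 |R|=1.00095 →lo
  mid=-1.99853 |R|=0.99853 →hi
  ...
  [-2.00005,-1.99989] ⇒ x*=-2.0000
Interval (-2.0000, 0).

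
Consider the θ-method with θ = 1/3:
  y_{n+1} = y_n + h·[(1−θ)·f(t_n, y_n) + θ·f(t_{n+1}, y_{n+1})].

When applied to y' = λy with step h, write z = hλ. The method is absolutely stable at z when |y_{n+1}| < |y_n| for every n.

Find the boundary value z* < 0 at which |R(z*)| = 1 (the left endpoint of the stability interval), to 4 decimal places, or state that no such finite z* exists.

z* = -6.0000.

Set f=λy, z=hλ:
  y_{n+1} = y_n + z·[2/3·y_n + 1/3·y_{n+1}] ⇒ (1 − 1/3z)y_{n+1} = (1 + 2/3z)y_n
  R(z) = (1 + 2/3z)/(1 − 1/3z).

Need |R(x)|<1, x<0.
x=-1.42: |R|=0.0362
R=−1: 1+2/3x = −1+1/3x ⇒ -1/3x=2 ⇒ x=2/(-1/3)=-6.0000
Confirm numerically:
  x=-5.976: |R|=0.99733 <1
  x=-4.702: |R|=0.83147 <1
  x=-4.364: |R|=0.77784 <1
  x=-2.807: |R|=0.45015 <1
  x=-6.434: |R|=1.04600 >1
  x=-6.153: |R|=1.01672 >1
Stable set (-6.0000, 0).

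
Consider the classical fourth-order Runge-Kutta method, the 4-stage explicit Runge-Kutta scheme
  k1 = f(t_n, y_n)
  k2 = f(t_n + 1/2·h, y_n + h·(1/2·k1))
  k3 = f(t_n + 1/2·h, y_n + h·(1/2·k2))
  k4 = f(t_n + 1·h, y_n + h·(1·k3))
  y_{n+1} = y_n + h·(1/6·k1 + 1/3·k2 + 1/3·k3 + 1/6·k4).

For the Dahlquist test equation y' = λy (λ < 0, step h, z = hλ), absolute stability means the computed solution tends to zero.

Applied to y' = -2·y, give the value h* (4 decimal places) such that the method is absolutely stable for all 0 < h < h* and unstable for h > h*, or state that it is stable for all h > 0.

With y'=λy (z=hλ):
  order 4, 4-stage ⇒ R(z)=1+z+z^2/2+z^3/6+z^4/24
  (e.g. R(-1.67)=0.27229, |R|=0.27229)

Solve |R(x)|<1 on ℝ⁻.
x=-1.67: |R|=0.2723
|R(-2.69)|=0.8656 |R(-1.61)|=0.2705 |R(-0.59)|=0.5549
Bisect:
  x_lo=-3.6812 |R|=3.4318  x_hi=-0.3693 |R|=0.6913
  mid=-2.02525 |R|=0.34207 →hi
  mid=-2.85322 |R|=1.10734 →lo
  mid=-2.43924 |R|=0.59188 →hi
  mid=-2.64623 |R|=0.80980 →hi
  mid=-2.74973 |R|=0.94769 →hi
  mid=-2.80148 |R|=1.02467 →lo
  mid=-2.77560 |R|=0.98548 →hi
  mid=-2.78854 |R|=1.00490 →lo
  ...
  [-2.78530,-2.78510] ⇒ x*=-2.7853
Stable set (-2.7853, 0).

(-2.7853,0); λ=-2 ⇒ h* = 1.3926.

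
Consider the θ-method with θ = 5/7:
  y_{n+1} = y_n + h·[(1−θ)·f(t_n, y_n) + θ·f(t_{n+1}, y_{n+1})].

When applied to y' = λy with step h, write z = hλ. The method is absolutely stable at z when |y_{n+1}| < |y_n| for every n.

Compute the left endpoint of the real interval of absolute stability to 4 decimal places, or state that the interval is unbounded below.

(−∞, 0) — no finite endpoint.

With y'=λy (z=hλ):
  y_{n+1} = y_n + z·[2/7·y_n + 5/7·y_{n+1}] ⇒ (1 − 5/7z)y_{n+1} = (1 + 2/7z)y_n
  Hence R(z) = (1 + 2/7z)/(1 − 5/7z).

Boundary: |R(x)|=1, x<0.
x=-1.66: |R|=0.2405
x=-2: |R|=0.1765
x=-10: |R|=0.2281
x=-100: |R|=0.3807
θ=5/7≥1/2 ⇒ |1+2/7x|<|1−5/7x| ∀x<0 ⇒ interval (−∞,0).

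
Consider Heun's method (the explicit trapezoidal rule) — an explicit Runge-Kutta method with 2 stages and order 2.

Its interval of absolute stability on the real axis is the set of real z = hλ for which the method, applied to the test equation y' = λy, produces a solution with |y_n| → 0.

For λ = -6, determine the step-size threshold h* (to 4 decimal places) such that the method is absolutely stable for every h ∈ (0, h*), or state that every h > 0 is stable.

On y'=λy, z=hλ:
  order 2, 2-stage ⇒ R(z)=1+z+z^2/2
  (e.g. R(-1.23)=0.52645, |R|=0.52645)

Solve |R(x)|<1 on ℝ⁻.
x=-1.23: |R|=0.5264
|R(-2.15)|=1.1612 |R(-1.2)|=0.5200 |R(-1.09)|=0.5040
Bisect:
  x_lo=-2.3505 |R|=1.4119  x_hi=-0.1964 |R|=0.8229
  mid=-1.27345 |R|=0.53739 →hi
  mid=-1.81197 |R|=0.82965 →hi
  mid=-2.08123 |R|=1.08453 →lo
  mid=-1.94660 |R|=0.94803 →hi
  mid=-2.01392 |R|=1.01401 →lo
  mid=-1.98026 |R|=0.98045 →hi
  mid=-1.99709 |R|=0.99709 →hi
  ...
  [-2.00011,-1.99998] ⇒ x*=-2.0000
So |R|<1 on (-2.0000, 0).

(-2.0000,0); λ=-6 ⇒ h* = 0.3333.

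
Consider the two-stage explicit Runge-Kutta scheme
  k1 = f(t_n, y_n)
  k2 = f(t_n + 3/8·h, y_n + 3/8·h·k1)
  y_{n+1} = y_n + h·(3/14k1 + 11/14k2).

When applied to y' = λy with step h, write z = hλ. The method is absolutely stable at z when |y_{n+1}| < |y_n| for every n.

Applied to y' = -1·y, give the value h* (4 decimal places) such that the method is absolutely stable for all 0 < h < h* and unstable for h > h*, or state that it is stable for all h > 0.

(-3.3939,0); λ=-1 ⇒ h* = (112/33)/1 = 3.3939.

Set f=λy, z=hλ:
  k1=λy_n ⇒ h·k1=z·y_n;  k2=λ(1+3/8z)y_n ⇒ h·k2=z(1+3/8z)y_n
  y_{n+1}/y_n = 1 + 3/14z + 11/14z(1+3/8z) = 1 + z + 33/112z²
  Hence R(z) = 1 + z + 33/112z².

Solve |R(x)|<1 on ℝ⁻.
x=-1.25: |R|=0.2104
R=1: x+33/112x²=0 ⇒ x=−112/33=-3.3939; min R=1−1/(4·33/112)=0.1515>−1
Confirm numerically:
  x=-2.002: |R|=0.17893 <1
  x=-1.886: |R|=0.16204 <1
  x=-1.540: |R|=0.15878 <1
  x=-3.947: |R|=1.64318 >1
  x=-3.576: |R|=1.19183 >1
Interval (-3.3939, 0).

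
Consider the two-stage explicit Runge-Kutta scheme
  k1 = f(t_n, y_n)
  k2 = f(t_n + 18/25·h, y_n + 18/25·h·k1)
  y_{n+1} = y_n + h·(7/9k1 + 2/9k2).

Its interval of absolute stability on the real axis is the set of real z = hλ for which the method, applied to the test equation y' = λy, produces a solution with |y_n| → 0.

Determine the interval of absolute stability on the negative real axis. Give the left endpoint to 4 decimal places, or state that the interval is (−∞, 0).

z∈(-6.2500,0).

On y'=λy, z=hλ:
  k1=λy_n ⇒ h·k1=z·y_n;  k2=λ(1+18/25z)y_n ⇒ h·k2=z(1+18/25z)y_n
  y_{n+1}/y_n = 1 + 7/9z + 2/9z(1+18/25z) = 1 + z + 4/25z²
  R(z) = 1 + z + 4/25z².

Find x<0 with |R(x)|<1.
x=-0.38: |R|=0.6431
R=1: x+4/25x²=0 ⇒ x=−25/4=-6.2500; min R=1−1/(4·4/25)=-0.5625>−1
Confirm numerically:
  x=-5.797: |R|=0.57983 <1
  x=-5.141: |R|=0.08778 <1
  x=-3.309: |R|=0.55708 <1
  x=-2.596: |R|=0.51773 <1
  x=-6.757: |R|=1.54813 >1
  x=-6.716: |R|=1.50074 >1
  x=-6.410: |R|=1.16410 >1
So |R|<1 on (-6.2500, 0).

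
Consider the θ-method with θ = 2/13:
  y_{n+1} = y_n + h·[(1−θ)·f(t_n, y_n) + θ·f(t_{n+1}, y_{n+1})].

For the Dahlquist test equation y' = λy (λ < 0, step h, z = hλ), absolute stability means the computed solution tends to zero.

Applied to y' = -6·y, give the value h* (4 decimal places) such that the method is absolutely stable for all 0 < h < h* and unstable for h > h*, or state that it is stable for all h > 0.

On y'=λy, z=hλ:
  y_{n+1} = y_n + z·[11/13·y_n + 2/13·y_{n+1}] ⇒ (1 − 2/13z)y_{n+1} = (1 + 11/13z)y_n
  Hence R(z) = (1 + 11/13z)/(1 − 2/13z).

Solve |R(x)|<1 on ℝ⁻.
x=-1.28: |R|=0.0694
R=−1: 1+11/13x = −1+2/13x ⇒ -9/13x=2 ⇒ x=2/(-9/13)=-2.8889
Confirm numerically:
  x=-2.748: |R|=0.93144 <1
  x=-2.242: |R|=0.66701 <1
  x=-1.622: |R|=0.29808 <1
  x=-3.334: |R|=1.20368 >1
  x=-3.225: |R|=1.15553 >1
Stable set (-2.8889, 0).

(-2.8889,0); λ=-6 ⇒ h* = (26/9)/6 = 0.4815.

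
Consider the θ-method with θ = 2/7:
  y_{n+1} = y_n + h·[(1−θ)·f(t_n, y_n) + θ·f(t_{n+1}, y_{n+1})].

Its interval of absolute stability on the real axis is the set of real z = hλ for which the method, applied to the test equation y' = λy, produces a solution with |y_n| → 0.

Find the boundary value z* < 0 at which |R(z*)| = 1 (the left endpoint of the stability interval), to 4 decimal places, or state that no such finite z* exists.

On y'=λy, z=hλ:
  y_{n+1} = y_n + z·[5/7·y_n + 2/7·y_{n+1}] ⇒ (1 − 2/7z)y_{n+1} = (1 + 5/7z)y_n
  Hence R(z) = (1 + 5/7z)/(1 − 2/7z).

Need |R(x)|<1, x<0.
x=-0.97: |R|=0.2405
R=−1: 1+5/7x = −1+2/7x ⇒ -3/7x=2 ⇒ x=2/(-3/7)=-4.6667
Confirm numerically:
  x=-4.498: |R|=0.96837 <1
  x=-2.768: |R|=0.54563 <1
  x=-2.180: |R|=0.34331 <1
  x=-5.171: |R|=1.08724 >1
  x=-4.858: |R|=1.03434 >1
  x=-4.710: |R|=1.00792 >1
Interval (-4.6667, 0).

left endpoint -4.6667.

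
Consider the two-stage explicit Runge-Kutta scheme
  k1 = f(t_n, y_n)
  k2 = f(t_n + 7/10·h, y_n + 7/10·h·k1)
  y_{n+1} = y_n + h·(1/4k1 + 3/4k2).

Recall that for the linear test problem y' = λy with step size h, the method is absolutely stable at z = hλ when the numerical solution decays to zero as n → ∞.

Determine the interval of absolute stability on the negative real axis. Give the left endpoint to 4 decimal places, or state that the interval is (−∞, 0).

With y'=λy (z=hλ):
  k1=λy_n ⇒ h·k1=z·y_n;  k2=λ(1+7/10z)y_n ⇒ h·k2=z(1+7/10z)y_n
  y_{n+1}/y_n = 1 + 1/4z + 3/4z(1+7/10z) = 1 + z + 21/40z²
  Hence R(z) = 1 + z + 21/40z².

Solve |R(x)|<1 on ℝ⁻.
x=-1.29: |R|=0.5837
R=1: x+21/40x²=0 ⇒ x=−40/21=-1.9048; min R=1−1/(4·21/40)=0.5238>−1
Confirm numerically:
  x=-1.861: |R|=0.95724 <1
  x=-1.844: |R|=0.94118 <1
  x=-1.754: |R|=0.86117 <1
  x=-1.696: |R|=0.81412 <1
  x=-2.490: |R|=1.76505 >1
  x=-2.265: |R|=1.42837 >1
So |R|<1 on (-1.9048, 0).

(-1.9048, 0).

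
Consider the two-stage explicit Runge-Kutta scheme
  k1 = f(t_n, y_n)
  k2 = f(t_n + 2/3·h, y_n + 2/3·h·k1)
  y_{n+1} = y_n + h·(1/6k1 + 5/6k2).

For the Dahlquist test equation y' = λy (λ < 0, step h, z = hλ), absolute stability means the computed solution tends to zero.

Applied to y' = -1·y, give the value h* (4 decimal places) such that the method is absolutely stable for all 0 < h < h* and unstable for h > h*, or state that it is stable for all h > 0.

(-1.8000,0); λ=-1 ⇒ h* = (9/5)/1 = 1.8000.

Set f=λy, z=hλ:
  k1=λy_n ⇒ h·k1=z·y_n;  k2=λ(1+2/3z)y_n ⇒ h·k2=z(1+2/3z)y_n
  y_{n+1}/y_n = 1 + 1/6z + 5/6z(1+2/3z) = 1 + z + 5/9z²
  Hence R(z) = 1 + z + 5/9z².

Solve |R(x)|<1 on ℝ⁻.
x=-1.18: |R|=0.5936
R=1: x+5/9x²=0 ⇒ x=−9/5=-1.8000; min R=1−1/(4·5/9)=0.5500>−1
Confirm numerically:
  x=-1.484: |R|=0.73948 <1
  x=-1.174: |R|=0.59171 <1
  x=-0.809: |R|=0.55460 <1
  x=-2.124: |R|=1.38232 >1
  x=-2.109: |R|=1.36204 >1
Interval (-1.8000, 0).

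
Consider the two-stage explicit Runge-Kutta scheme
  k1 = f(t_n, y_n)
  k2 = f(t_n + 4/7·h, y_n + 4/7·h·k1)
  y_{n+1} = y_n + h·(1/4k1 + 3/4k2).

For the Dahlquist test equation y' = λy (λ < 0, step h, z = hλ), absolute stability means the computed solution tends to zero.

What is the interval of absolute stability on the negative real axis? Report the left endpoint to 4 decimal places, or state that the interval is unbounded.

On y'=λy, z=hλ:
  k1=λy_n ⇒ h·k1=z·y_n;  k2=λ(1+4/7z)y_n ⇒ h·k2=z(1+4/7z)y_n
  y_{n+1}/y_n = 1 + 1/4z + 3/4z(1+4/7z) = 1 + z + 3/7z²
  ⇒ R(z) = 1 + z + 3/7z².

Need |R(x)|<1, x<0.
x=-0.52: |R|=0.5959
R=1: x+3/7x²=0 ⇒ x=−7/3=-2.3333; min R=1−1/(4·3/7)=0.4167>−1
Confirm numerically:
  x=-2.143: |R|=0.82519 <1
  x=-2.026: |R|=0.73315 <1
  x=-1.875: |R|=0.63170 <1
  x=-1.200: |R|=0.41714 <1
  x=-2.843: |R|=1.62099 >1
  x=-2.601: |R|=1.29837 >1
Stable set (-2.3333, 0).

z∈(-2.3333,0).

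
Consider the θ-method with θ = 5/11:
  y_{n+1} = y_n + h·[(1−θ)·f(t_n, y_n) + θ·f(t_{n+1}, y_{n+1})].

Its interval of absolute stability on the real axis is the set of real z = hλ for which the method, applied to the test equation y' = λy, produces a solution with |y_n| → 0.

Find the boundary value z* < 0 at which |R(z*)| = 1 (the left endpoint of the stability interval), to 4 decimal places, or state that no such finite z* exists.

left endpoint -22.0000.

With y'=λy (z=hλ):
  y_{n+1} = y_n + z·[6/11·y_n + 5/11·y_{n+1}] ⇒ (1 − 5/11z)y_{n+1} = (1 + 6/11z)y_n
  ⇒ R(z) = (1 + 6/11z)/(1 − 5/11z).

Boundary: |R(x)|=1, x<0.
x=-1.43: |R|=0.1333
R=−1: 1+6/11x = −1+5/11x ⇒ -1/11x=2 ⇒ x=2/(-1/11)=-22.0000
Confirm numerically:
  x=-21.545: |R|=0.99617 <1
  x=-16.312: |R|=0.93855 <1
  x=-12.257: |R|=0.86521 <1
  x=-9.270: |R|=0.77803 <1
  x=-22.548: |R|=1.00443 >1
  x=-22.199: |R|=1.00163 >1
  x=-22.130: |R|=1.00107 >1
Stable set (-22.0000, 0).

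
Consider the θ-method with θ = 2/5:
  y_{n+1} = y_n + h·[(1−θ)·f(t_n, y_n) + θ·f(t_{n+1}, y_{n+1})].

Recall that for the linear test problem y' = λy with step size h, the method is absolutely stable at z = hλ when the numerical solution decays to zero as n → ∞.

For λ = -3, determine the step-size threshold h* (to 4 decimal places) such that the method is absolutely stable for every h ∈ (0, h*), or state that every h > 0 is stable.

(-10.0000,0); λ=-3 ⇒ h* = (10)/3 = 3.3333.

Test eqn y'=λy, z=hλ:
  y_{n+1} = y_n + z·[3/5·y_n + 2/5·y_{n+1}] ⇒ (1 − 2/5z)y_{n+1} = (1 + 3/5z)y_n
  so R(z) = (1 + 3/5z)/(1 − 2/5z).

Find x<0 with |R(x)|<1.
x=-1.48: |R|=0.0704
R=−1: 1+3/5x = −1+2/5x ⇒ -1/5x=2 ⇒ x=2/(-1/5)=-10.0000
Confirm numerically:
  x=-9.913: |R|=0.99650 <1
  x=-5.863: |R|=0.75266 <1
  x=-5.557: |R|=0.72428 <1
  x=-10.554: |R|=1.02122 >1
  x=-10.547: |R|=1.02096 >1
  x=-10.193: |R|=1.00760 >1
So |R|<1 on (-10.0000, 0).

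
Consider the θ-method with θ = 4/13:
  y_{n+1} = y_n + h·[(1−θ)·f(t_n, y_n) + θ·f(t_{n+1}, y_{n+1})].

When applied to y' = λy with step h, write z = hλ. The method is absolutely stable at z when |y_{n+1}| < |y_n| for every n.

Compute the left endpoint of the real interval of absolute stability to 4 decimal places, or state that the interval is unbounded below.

left endpoint -5.2000.

With y'=λy (z=hλ):
  y_{n+1} = y_n + z·[9/13·y_n + 4/13·y_{n+1}] ⇒ (1 − 4/13z)y_{n+1} = (1 + 9/13z)y_n
  ⇒ R(z) = (1 + 9/13z)/(1 − 4/13z).

Boundary: |R(x)|=1, x<0.
x=-1.79: |R|=0.1543
R=−1: 1+9/13x = −1+4/13x ⇒ -5/13x=2 ⇒ x=2/(-5/13)=-5.2000
Confirm numerically:
  x=-4.372: |R|=0.86421 <1
  x=-3.651: |R|=0.71942 <1
  x=-2.999: |R|=0.55973 <1
  x=-2.400: |R|=0.38053 <1
  x=-5.739: |R|=1.07495 >1
  x=-5.400: |R|=1.02890 >1
Stable set (-5.2000, 0).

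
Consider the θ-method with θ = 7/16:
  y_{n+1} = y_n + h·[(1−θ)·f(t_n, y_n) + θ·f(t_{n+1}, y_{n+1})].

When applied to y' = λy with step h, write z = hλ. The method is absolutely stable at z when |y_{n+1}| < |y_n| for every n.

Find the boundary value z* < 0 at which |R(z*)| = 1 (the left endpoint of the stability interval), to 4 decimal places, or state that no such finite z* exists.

z* = -16.0000.

With y'=λy (z=hλ):
  y_{n+1} = y_n + z·[9/16·y_n + 7/16·y_{n+1}] ⇒ (1 − 7/16z)y_{n+1} = (1 + 9/16z)y_n
  ⇒ R(z) = (1 + 9/16z)/(1 − 7/16z).

Boundary: |R(x)|=1, x<0.
x=-0.47: |R|=0.6102
R=−1: 1+9/16x = −1+7/16x ⇒ -1/8x=2 ⇒ x=2/(-1/8)=-16.0000
Confirm numerically:
  x=-15.021: |R|=0.98384 <1
  x=-13.693: |R|=0.95875 <1
  x=-12.474: |R|=0.93174 <1
  x=-16.060: |R|=1.00093 >1
  x=-16.027: |R|=1.00042 >1
So |R|<1 on (-16.0000, 0).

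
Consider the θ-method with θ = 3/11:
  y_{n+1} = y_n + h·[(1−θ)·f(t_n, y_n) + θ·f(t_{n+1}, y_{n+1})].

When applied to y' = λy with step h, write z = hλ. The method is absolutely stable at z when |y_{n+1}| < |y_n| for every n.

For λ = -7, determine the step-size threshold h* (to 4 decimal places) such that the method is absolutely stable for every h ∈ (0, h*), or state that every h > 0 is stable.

(-4.4000,0); λ=-7 ⇒ h* = (22/5)/7 = 0.6286.

Set f=λy, z=hλ:
  y_{n+1} = y_n + z·[8/11·y_n + 3/11·y_{n+1}] ⇒ (1 − 3/11z)y_{n+1} = (1 + 8/11z)y_n
  R(z) = (1 + 8/11z)/(1 − 3/11z).

Need |R(x)|<1, x<0.
x=-1.4: |R|=0.0132
R=−1: 1+8/11x = −1+3/11x ⇒ -5/11x=2 ⇒ x=2/(-5/11)=-4.4000
Confirm numerically:
  x=-4.240: |R|=0.96627 <1
  x=-3.663: |R|=0.83242 <1
  x=-3.541: |R|=0.80137 <1
  x=-2.411: |R|=0.45456 <1
  x=-4.861: |R|=1.09010 >1
  x=-4.724: |R|=1.06436 >1
Stable set (-4.4000, 0).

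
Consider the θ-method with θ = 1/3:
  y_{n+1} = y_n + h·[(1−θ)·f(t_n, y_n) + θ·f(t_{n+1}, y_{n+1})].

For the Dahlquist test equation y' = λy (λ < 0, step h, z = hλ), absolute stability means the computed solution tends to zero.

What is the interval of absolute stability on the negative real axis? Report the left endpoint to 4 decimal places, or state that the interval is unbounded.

With y'=λy (z=hλ):
  y_{n+1} = y_n + z·[2/3·y_n + 1/3·y_{n+1}] ⇒ (1 − 1/3z)y_{n+1} = (1 + 2/3z)y_n
  Hence R(z) = (1 + 2/3z)/(1 − 1/3z).

Boundary: |R(x)|=1, x<0.
x=-1.23: |R|=0.1277
R=−1: 1+2/3x = −1+1/3x ⇒ -1/3x=2 ⇒ x=2/(-1/3)=-6.0000
Confirm numerically:
  x=-5.789: |R|=0.97599 <1
  x=-4.802: |R|=0.84645 <1
  x=-4.721: |R|=0.83435 <1
  x=-6.591: |R|=1.06162 >1
  x=-6.316: |R|=1.03392 >1
  x=-6.129: |R|=1.01413 >1
Interval (-6.0000, 0).

z∈(-6.0000,0).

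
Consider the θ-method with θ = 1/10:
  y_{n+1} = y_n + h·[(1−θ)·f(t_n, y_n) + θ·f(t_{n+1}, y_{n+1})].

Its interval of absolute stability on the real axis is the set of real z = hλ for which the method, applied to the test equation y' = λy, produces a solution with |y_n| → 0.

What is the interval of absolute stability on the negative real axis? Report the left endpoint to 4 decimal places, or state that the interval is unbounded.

z∈(-2.5000,0).

Set f=λy, z=hλ:
  y_{n+1} = y_n + z·[9/10·y_n + 1/10·y_{n+1}] ⇒ (1 − 1/10z)y_{n+1} = (1 + 9/10z)y_n
  so R(z) = (1 + 9/10z)/(1 − 1/10z).

Find x<0 with |R(x)|<1.
x=-1.8: |R|=0.5254
R=−1: 1+9/10x = −1+1/10x ⇒ -4/5x=2 ⇒ x=2/(-4/5)=-2.5000
Confirm numerically:
  x=-1.956: |R|=0.63600 <1
  x=-1.450: |R|=0.26638 <1
  x=-1.312: |R|=0.15983 <1
  x=-3.045: |R|=1.33423 >1
  x=-2.790: |R|=1.18139 >1
  x=-2.651: |R|=1.09549 >1
Interval (-2.5000, 0).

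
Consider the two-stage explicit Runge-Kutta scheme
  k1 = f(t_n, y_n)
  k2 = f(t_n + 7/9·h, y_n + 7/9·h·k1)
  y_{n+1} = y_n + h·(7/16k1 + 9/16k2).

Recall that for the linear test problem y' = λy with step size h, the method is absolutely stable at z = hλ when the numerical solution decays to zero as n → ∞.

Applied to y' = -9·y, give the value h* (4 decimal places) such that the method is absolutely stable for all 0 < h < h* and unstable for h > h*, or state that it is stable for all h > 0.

Test eqn y'=λy, z=hλ:
  k1=λy_n ⇒ h·k1=z·y_n;  k2=λ(1+7/9z)y_n ⇒ h·k2=z(1+7/9z)y_n
  y_{n+1}/y_n = 1 + 7/16z + 9/16z(1+7/9z) = 1 + z + 7/16z²
  ⇒ R(z) = 1 + z + 7/16z².

Find x<0 with |R(x)|<1.
x=-1.76: |R|=0.5952
R=1: x+7/16x²=0 ⇒ x=−16/7=-2.2857; min R=1−1/(4·7/16)=0.4286>−1
Confirm numerically:
  x=-2.076: |R|=0.80953 <1
  x=-1.347: |R|=0.44680 <1
  x=-0.927: |R|=0.44896 <1
  x=-2.678: |R|=1.45961 >1
  x=-2.328: |R|=1.04307 >1
Stable set (-2.2857, 0).

(-2.2857,0); λ=-9 ⇒ h* = (16/7)/9 = 0.2540.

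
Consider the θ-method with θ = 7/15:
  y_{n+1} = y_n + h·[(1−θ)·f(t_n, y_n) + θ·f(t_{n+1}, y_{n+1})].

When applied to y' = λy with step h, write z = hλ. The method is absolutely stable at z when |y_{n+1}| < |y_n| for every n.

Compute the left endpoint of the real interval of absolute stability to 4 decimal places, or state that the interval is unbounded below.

z* = -30.0000.

Test eqn y'=λy, z=hλ:
  y_{n+1} = y_n + z·[8/15·y_n + 7/15·y_{n+1}] ⇒ (1 − 7/15z)y_{n+1} = (1 + 8/15z)y_n
  Hence R(z) = (1 + 8/15z)/(1 − 7/15z).

Find x<0 with |R(x)|<1.
x=-1.35: |R|=0.1718
R=−1: 1+8/15x = −1+7/15x ⇒ -1/15x=2 ⇒ x=2/(-1/15)=-30.0000
Confirm numerically:
  x=-27.429: |R|=0.98758 <1
  x=-16.803: |R|=0.90049 <1
  x=-14.611: |R|=0.86878 <1
  x=-30.551: |R|=1.00241 >1
  x=-30.513: |R|=1.00224 >1
  x=-30.250: |R|=1.00110 >1
Interval (-30.0000, 0).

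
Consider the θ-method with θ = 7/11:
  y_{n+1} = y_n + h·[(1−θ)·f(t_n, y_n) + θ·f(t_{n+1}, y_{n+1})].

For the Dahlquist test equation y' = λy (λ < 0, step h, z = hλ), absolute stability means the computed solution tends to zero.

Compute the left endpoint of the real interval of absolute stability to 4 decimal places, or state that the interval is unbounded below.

With y'=λy (z=hλ):
  y_{n+1} = y_n + z·[4/11·y_n + 7/11·y_{n+1}] ⇒ (1 − 7/11z)y_{n+1} = (1 + 4/11z)y_n
  ⇒ R(z) = (1 + 4/11z)/(1 − 7/11z).

Solve |R(x)|<1 on ℝ⁻.
x=-1.6: |R|=0.2072
x=-2: |R|=0.1200
x=-10: |R|=0.3580
x=-100: |R|=0.5471
θ=7/11≥1/2 ⇒ |1+4/11x|<|1−7/11x| ∀x<0 ⇒ interval (−∞,0).

(−∞, 0) — no finite endpoint.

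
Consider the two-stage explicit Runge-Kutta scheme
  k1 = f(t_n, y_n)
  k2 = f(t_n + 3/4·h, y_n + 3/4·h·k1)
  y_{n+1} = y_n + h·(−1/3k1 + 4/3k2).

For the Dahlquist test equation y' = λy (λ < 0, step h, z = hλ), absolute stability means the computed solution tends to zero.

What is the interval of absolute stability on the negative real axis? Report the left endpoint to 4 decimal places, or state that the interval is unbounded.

Set f=λy, z=hλ:
  k1=λy_n ⇒ h·k1=z·y_n;  k2=λ(1+3/4z)y_n ⇒ h·k2=z(1+3/4z)y_n
  y_{n+1}/y_n = 1 − 1/3z + 4/3z(1+3/4z) = 1 + z + z²
  R(z) = 1 + z + z².

Boundary: |R(x)|=1, x<0.
x=-0.65: |R|=0.7725
R=1: x+1x²=0 ⇒ x=−1=-1.0000; min R=1−1/(4·1)=0.7500>−1
Confirm numerically:
  x=-0.778: |R|=0.82728 <1
  x=-0.749: |R|=0.81200 <1
  x=-0.688: |R|=0.78534 <1
  x=-1.291: |R|=1.37568 >1
  x=-1.286: |R|=1.36780 >1
  x=-1.109: |R|=1.12088 >1
So |R|<1 on (-1.0000, 0).

z∈(-1.0000,0).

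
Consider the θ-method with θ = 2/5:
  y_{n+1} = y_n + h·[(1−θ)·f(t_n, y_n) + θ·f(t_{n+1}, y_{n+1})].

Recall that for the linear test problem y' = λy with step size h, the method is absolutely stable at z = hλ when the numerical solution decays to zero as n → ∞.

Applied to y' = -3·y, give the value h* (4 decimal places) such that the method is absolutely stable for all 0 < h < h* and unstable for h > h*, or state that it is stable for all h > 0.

(-10.0000,0); λ=-3 ⇒ h* = (10)/3 = 3.3333.

On y'=λy, z=hλ:
  y_{n+1} = y_n + z·[3/5·y_n + 2/5·y_{n+1}] ⇒ (1 − 2/5z)y_{n+1} = (1 + 3/5z)y_n
  so R(z) = (1 + 3/5z)/(1 − 2/5z).

Find x<0 with |R(x)|<1.
x=-0.73: |R|=0.4350
R=−1: 1+3/5x = −1+2/5x ⇒ -1/5x=2 ⇒ x=2/(-1/5)=-10.0000
Confirm numerically:
  x=-9.771: |R|=0.99067 <1
  x=-9.219: |R|=0.96668 <1
  x=-7.651: |R|=0.88430 <1
  x=-4.195: |R|=0.56647 <1
  x=-10.320: |R|=1.01248 >1
  x=-10.236: |R|=1.00927 >1
Stable set (-10.0000, 0).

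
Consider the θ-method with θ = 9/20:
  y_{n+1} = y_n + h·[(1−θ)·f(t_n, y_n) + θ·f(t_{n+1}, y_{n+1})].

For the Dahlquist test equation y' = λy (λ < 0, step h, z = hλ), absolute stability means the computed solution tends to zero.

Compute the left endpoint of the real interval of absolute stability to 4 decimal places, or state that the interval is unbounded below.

With y'=λy (z=hλ):
  y_{n+1} = y_n + z·[11/20·y_n + 9/20·y_{n+1}] ⇒ (1 − 9/20z)y_{n+1} = (1 + 11/20z)y_n
  R(z) = (1 + 11/20z)/(1 − 9/20z).

Boundary: |R(x)|=1, x<0.
x=-1.63: |R|=0.0597
R=−1: 1+11/20x = −1+9/20x ⇒ -1/10x=2 ⇒ x=2/(-1/10)=-20.0000
Confirm numerically:
  x=-18.821: |R|=0.98755 <1
  x=-18.408: |R|=0.98285 <1
  x=-10.759: |R|=0.84181 <1
  x=-9.735: |R|=0.80923 <1
  x=-20.119: |R|=1.00118 >1
  x=-20.103: |R|=1.00103 >1
  x=-20.097: |R|=1.00097 >1
Stable set (-20.0000, 0).

z* = -20.0000.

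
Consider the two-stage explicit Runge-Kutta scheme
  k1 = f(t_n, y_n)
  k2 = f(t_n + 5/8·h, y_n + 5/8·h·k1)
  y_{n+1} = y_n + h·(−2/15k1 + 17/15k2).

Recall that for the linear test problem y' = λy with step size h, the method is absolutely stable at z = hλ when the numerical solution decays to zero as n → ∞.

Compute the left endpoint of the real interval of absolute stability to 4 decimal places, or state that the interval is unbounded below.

On y'=λy, z=hλ:
  k1=λy_n ⇒ h·k1=z·y_n;  k2=λ(1+5/8z)y_n ⇒ h·k2=z(1+5/8z)y_n
  y_{n+1}/y_n = 1 − 2/15z + 17/15z(1+5/8z) = 1 + z + 17/24z²
  R(z) = 1 + z + 17/24z².

Find x<0 with |R(x)|<1.
x=-1.45: |R|=1.0393
R=1: x+17/24x²=0 ⇒ x=−24/17=-1.4118; min R=1−1/(4·17/24)=0.6471>−1
Confirm numerically:
  x=-1.333: |R|=0.92563 <1
  x=-1.056: |R|=0.73389 <1
  x=-0.812: |R|=0.65504 <1
  x=-0.666: |R|=0.64819 <1
  x=-1.762: |R|=1.43712 >1
  x=-1.707: |R|=1.35698 >1
  x=-1.660: |R|=1.29188 >1
So |R|<1 on (-1.4118, 0).

z* = -1.4118.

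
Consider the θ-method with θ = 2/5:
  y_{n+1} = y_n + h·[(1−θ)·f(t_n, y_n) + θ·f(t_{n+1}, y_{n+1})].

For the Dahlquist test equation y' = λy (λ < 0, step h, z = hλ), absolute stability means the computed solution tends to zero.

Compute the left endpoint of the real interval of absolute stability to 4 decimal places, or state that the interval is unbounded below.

left endpoint -10.0000.

Set f=λy, z=hλ:
  y_{n+1} = y_n + z·[3/5·y_n + 2/5·y_{n+1}] ⇒ (1 − 2/5z)y_{n+1} = (1 + 3/5z)y_n
  Hence R(z) = (1 + 3/5z)/(1 − 2/5z).

Solve |R(x)|<1 on ℝ⁻.
x=-0.51: |R|=0.5764
R=−1: 1+3/5x = −1+2/5x ⇒ -1/5x=2 ⇒ x=2/(-1/5)=-10.0000
Confirm numerically:
  x=-9.786: |R|=0.99129 <1
  x=-6.076: |R|=0.77122 <1
  x=-4.469: |R|=0.60317 <1
  x=-10.431: |R|=1.01667 >1
  x=-10.408: |R|=1.01580 >1
So |R|<1 on (-10.0000, 0).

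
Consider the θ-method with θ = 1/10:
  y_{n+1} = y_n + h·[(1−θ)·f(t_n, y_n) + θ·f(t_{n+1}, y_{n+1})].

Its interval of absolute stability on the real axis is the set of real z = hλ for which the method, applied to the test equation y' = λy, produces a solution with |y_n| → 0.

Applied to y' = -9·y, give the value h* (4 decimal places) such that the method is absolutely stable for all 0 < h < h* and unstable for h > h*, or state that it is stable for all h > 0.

Set f=λy, z=hλ:
  y_{n+1} = y_n + z·[9/10·y_n + 1/10·y_{n+1}] ⇒ (1 − 1/10z)y_{n+1} = (1 + 9/10z)y_n
  R(z) = (1 + 9/10z)/(1 − 1/10z).

Boundary: |R(x)|=1, x<0.
x=-0.83: |R|=0.2336
R=−1: 1+9/10x = −1+1/10x ⇒ -4/5x=2 ⇒ x=2/(-4/5)=-2.5000
Confirm numerically:
  x=-2.155: |R|=0.77293 <1
  x=-1.588: |R|=0.37038 <1
  x=-1.240: |R|=0.10320 <1
  x=-3.053: |R|=1.33893 >1
  x=-2.724: |R|=1.14084 >1
  x=-2.531: |R|=1.01979 >1
Interval (-2.5000, 0).

(-2.5000,0); λ=-9 ⇒ h* = (5/2)/9 = 0.2778.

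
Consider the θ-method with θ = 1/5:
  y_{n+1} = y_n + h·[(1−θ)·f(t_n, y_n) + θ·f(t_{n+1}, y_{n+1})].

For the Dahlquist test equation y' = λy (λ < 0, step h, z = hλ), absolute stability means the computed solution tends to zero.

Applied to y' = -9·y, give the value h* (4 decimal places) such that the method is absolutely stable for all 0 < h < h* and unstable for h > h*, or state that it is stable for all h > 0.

Test eqn y'=λy, z=hλ:
  y_{n+1} = y_n + z·[4/5·y_n + 1/5·y_{n+1}] ⇒ (1 − 1/5z)y_{n+1} = (1 + 4/5z)y_n
  ⇒ R(z) = (1 + 4/5z)/(1 − 1/5z).

Solve |R(x)|<1 on ℝ⁻.
x=-1.18: |R|=0.0453
R=−1: 1+4/5x = −1+1/5x ⇒ -3/5x=2 ⇒ x=2/(-3/5)=-3.3333
Confirm numerically:
  x=-3.001: |R|=0.87539 <1
  x=-2.884: |R|=0.82902 <1
  x=-1.336: |R|=0.05429 <1
  x=-3.852: |R|=1.17578 >1
  x=-3.500: |R|=1.05882 >1
Interval (-3.3333, 0).

(-3.3333,0); λ=-9 ⇒ h* = (10/3)/9 = 0.3704.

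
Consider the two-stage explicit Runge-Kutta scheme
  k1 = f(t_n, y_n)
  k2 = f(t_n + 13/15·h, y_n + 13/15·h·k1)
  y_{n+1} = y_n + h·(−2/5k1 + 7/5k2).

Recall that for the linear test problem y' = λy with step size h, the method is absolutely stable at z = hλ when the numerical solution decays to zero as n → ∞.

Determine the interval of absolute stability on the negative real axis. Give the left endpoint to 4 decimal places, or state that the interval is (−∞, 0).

z∈(-0.8242,0).

Test eqn y'=λy, z=hλ:
  k1=λy_n ⇒ h·k1=z·y_n;  k2=λ(1+13/15z)y_n ⇒ h·k2=z(1+13/15z)y_n
  y_{n+1}/y_n = 1 − 2/5z + 7/5z(1+13/15z) = 1 + z + 91/75z²
  ⇒ R(z) = 1 + z + 91/75z².

Solve |R(x)|<1 on ℝ⁻.
x=-1.08: |R|=1.3352
R=1: x+91/75x²=0 ⇒ x=−75/91=-0.8242; min R=1−1/(4·91/75)=0.7940>−1
Confirm numerically:
  x=-0.642: |R|=0.85809 <1
  x=-0.571: |R|=0.82460 <1
  x=-0.567: |R|=0.82307 <1
  x=-0.355: |R|=0.79791 <1
  x=-1.416: |R|=2.01680 >1
  x=-1.108: |R|=1.38157 >1
  x=-0.947: |R|=1.14113 >1
So |R|<1 on (-0.8242, 0).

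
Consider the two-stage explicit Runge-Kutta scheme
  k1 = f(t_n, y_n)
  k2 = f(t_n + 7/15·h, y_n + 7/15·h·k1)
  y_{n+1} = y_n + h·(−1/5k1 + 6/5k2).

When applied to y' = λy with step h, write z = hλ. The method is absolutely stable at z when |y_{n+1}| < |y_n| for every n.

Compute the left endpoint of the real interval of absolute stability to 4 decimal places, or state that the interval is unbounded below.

Test eqn y'=λy, z=hλ:
  k1=λy_n ⇒ h·k1=z·y_n;  k2=λ(1+7/15z)y_n ⇒ h·k2=z(1+7/15z)y_n
  y_{n+1}/y_n = 1 − 1/5z + 6/5z(1+7/15z) = 1 + z + 14/25z²
  ⇒ R(z) = 1 + z + 14/25z².

Need |R(x)|<1, x<0.
x=-0.65: |R|=0.5866
R=1: x+14/25x²=0 ⇒ x=−25/14=-1.7857; min R=1−1/(4·14/25)=0.5536>−1
Confirm numerically:
  x=-1.763: |R|=0.97757 <1
  x=-1.203: |R|=0.60744 <1
  x=-1.163: |R|=0.59444 <1
  x=-1.017: |R|=0.56220 <1
  x=-2.351: |R|=1.74423 >1
  x=-2.294: |R|=1.65296 >1
  x=-2.232: |R|=1.55782 >1
Stable set (-1.7857, 0).

z* = -1.7857.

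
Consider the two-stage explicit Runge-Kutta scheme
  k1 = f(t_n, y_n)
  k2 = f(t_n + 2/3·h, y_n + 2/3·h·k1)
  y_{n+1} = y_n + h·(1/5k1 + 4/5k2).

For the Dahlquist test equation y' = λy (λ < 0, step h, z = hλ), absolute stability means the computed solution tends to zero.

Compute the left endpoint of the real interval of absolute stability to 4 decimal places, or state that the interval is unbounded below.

z* = -1.8750.

On y'=λy, z=hλ:
  k1=λy_n ⇒ h·k1=z·y_n;  k2=λ(1+2/3z)y_n ⇒ h·k2=z(1+2/3z)y_n
  y_{n+1}/y_n = 1 + 1/5z + 4/5z(1+2/3z) = 1 + z + 8/15z²
  so R(z) = 1 + z + 8/15z².

Need |R(x)|<1, x<0.
x=-0.88: |R|=0.5330
R=1: x+8/15x²=0 ⇒ x=−15/8=-1.8750; min R=1−1/(4·8/15)=0.5312>−1
Confirm numerically:
  x=-1.693: |R|=0.83567 <1
  x=-0.822: |R|=0.53836 <1
  x=-0.807: |R|=0.54033 <1
  x=-2.232: |R|=1.42497 >1
  x=-1.990: |R|=1.12205 >1
Stable set (-1.8750, 0).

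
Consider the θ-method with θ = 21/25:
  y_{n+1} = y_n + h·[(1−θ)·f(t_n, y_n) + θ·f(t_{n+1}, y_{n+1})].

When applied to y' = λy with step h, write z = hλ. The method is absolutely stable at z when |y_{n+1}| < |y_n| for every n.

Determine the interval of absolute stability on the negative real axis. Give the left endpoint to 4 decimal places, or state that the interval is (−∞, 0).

interval (−∞, 0).

Test eqn y'=λy, z=hλ:
  y_{n+1} = y_n + z·[4/25·y_n + 21/25·y_{n+1}] ⇒ (1 − 21/25z)y_{n+1} = (1 + 4/25z)y_n
  so R(z) = (1 + 4/25z)/(1 − 21/25z).

Boundary: |R(x)|=1, x<0.
x=-0.43: |R|=0.6841
x=-2: |R|=0.2537
x=-10: |R|=0.0638
x=-100: |R|=0.1765
θ=21/25≥1/2 ⇒ |1+4/25x|<|1−21/25x| ∀x<0 ⇒ interval (−∞,0).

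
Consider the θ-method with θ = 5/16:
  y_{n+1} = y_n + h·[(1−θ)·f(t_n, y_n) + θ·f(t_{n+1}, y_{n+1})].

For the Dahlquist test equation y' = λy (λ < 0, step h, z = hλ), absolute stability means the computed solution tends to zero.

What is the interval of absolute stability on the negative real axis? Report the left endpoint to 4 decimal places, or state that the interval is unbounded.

(-5.3333, 0).

With y'=λy (z=hλ):
  y_{n+1} = y_n + z·[11/16·y_n + 5/16·y_{n+1}] ⇒ (1 − 5/16z)y_{n+1} = (1 + 11/16z)y_n
  ⇒ R(z) = (1 + 11/16z)/(1 − 5/16z).

Solve |R(x)|<1 on ℝ⁻.
x=-1.27: |R|=0.0908
R=−1: 1+11/16x = −1+5/16x ⇒ -3/8x=2 ⇒ x=2/(-3/8)=-5.3333
Confirm numerically:
  x=-4.919: |R|=0.93876 <1
  x=-4.308: |R|=0.83612 <1
  x=-3.485: |R|=0.66821 <1
  x=-2.354: |R|=0.35628 <1
  x=-5.689: |R|=1.04801 >1
  x=-5.590: |R|=1.03504 >1
  x=-5.494: |R|=1.02218 >1
Interval (-5.3333, 0).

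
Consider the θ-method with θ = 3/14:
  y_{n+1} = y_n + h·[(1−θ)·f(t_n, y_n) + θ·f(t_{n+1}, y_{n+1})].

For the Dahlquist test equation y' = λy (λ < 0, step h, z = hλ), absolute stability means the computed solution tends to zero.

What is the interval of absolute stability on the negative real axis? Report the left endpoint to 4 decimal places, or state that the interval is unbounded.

Test eqn y'=λy, z=hλ:
  y_{n+1} = y_n + z·[11/14·y_n + 3/14·y_{n+1}] ⇒ (1 − 3/14z)y_{n+1} = (1 + 11/14z)y_n
  R(z) = (1 + 11/14z)/(1 − 3/14z).

Solve |R(x)|<1 on ℝ⁻.
x=-1.39: |R|=0.0710
R=−1: 1+11/14x = −1+3/14x ⇒ -4/7x=2 ⇒ x=2/(-4/7)=-3.5000
Confirm numerically:
  x=-3.111: |R|=0.86663 <1
  x=-2.642: |R|=0.68695 <1
  x=-1.807: |R|=0.30261 <1
  x=-1.667: |R|=0.22825 <1
  x=-3.800: |R|=1.09449 >1
  x=-3.691: |R|=1.06094 >1
So |R|<1 on (-3.5000, 0).

z∈(-3.5000,0).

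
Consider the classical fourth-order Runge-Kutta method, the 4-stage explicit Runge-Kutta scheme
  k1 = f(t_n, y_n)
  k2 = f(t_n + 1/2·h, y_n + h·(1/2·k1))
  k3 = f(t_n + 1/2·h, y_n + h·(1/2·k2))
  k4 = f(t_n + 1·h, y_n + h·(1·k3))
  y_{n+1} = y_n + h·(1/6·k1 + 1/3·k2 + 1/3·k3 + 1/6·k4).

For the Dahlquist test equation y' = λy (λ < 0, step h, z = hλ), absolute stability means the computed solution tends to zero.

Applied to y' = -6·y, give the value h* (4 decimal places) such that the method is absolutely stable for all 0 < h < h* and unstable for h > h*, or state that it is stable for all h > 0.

Test eqn y'=λy, z=hλ:
  order 4, 4-stage ⇒ R(z)=1+z+z^2/2+z^3/6+z^4/24
  (e.g. R(-1.4)=0.28273, |R|=0.28273)

Find x<0 with |R(x)|<1.
x=-1.4: |R|=0.2827
|R(-2.51)|=0.6583 |R(-2.27)|=0.4633 |R(-0.63)|=0.5333
Bisect:
  x_lo=-3.5730 |R|=2.9986  x_hi=-0.3425 |R|=0.7100
  mid=-1.95776 |R|=0.32013 →hi
  mid=-2.76538 |R|=0.97039 →hi
  mid=-3.16919 |R|=1.75082 →lo
  mid=-2.96729 |R|=1.31090 →lo
  mid=-2.86633 |R|=1.12922 →lo
  mid=-2.81586 |R|=1.04707 →lo
  mid=-2.79062 |R|=1.00806 →lo
  ...
  [-2.78530,-2.78510] ⇒ x*=-2.7853
Stable set (-2.7853, 0).

(-2.7853,0); λ=-6 ⇒ h* = 0.4642.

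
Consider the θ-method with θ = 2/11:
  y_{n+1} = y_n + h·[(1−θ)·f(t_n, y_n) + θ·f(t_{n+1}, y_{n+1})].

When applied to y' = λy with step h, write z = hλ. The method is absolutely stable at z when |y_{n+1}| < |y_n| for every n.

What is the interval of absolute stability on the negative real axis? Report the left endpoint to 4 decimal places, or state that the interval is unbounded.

(-3.1429, 0).

Set f=λy, z=hλ:
  y_{n+1} = y_n + z·[9/11·y_n + 2/11·y_{n+1}] ⇒ (1 − 2/11z)y_{n+1} = (1 + 9/11z)y_n
  R(z) = (1 + 9/11z)/(1 − 2/11z).

Need |R(x)|<1, x<0.
x=-0.58: |R|=0.4753
R=−1: 1+9/11x = −1+2/11x ⇒ -7/11x=2 ⇒ x=2/(-7/11)=-3.1429
Confirm numerically:
  x=-2.586: |R|=0.75897 <1
  x=-2.340: |R|=0.64158 <1
  x=-1.812: |R|=0.36296 <1
  x=-3.713: |R|=1.21660 >1
  x=-3.632: |R|=1.18747 >1
  x=-3.417: |R|=1.10760 >1
So |R|<1 on (-3.1429, 0).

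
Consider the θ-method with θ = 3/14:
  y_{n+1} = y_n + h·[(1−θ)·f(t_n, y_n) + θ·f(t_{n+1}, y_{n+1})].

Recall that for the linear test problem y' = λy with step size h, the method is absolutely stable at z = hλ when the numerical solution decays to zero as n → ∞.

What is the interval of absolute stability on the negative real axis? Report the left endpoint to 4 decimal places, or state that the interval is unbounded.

On y'=λy, z=hλ:
  y_{n+1} = y_n + z·[11/14·y_n + 3/14·y_{n+1}] ⇒ (1 − 3/14z)y_{n+1} = (1 + 11/14z)y_n
  R(z) = (1 + 11/14z)/(1 − 3/14z).

Boundary: |R(x)|=1, x<0.
x=-0.7: |R|=0.3913
R=−1: 1+11/14x = −1+3/14x ⇒ -4/7x=2 ⇒ x=2/(-4/7)=-3.5000
Confirm numerically:
  x=-2.655: |R|=0.69224 <1
  x=-2.399: |R|=0.58447 <1
  x=-2.012: |R|=0.40587 <1
  x=-3.870: |R|=1.11558 >1
  x=-3.846: |R|=1.10839 >1
Interval (-3.5000, 0).

(-3.5000, 0).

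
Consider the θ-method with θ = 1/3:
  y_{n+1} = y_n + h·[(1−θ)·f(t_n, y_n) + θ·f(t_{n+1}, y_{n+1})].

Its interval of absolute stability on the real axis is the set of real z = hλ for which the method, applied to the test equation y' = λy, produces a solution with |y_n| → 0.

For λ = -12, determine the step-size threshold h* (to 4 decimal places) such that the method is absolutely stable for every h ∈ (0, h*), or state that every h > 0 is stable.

(-6.0000,0); λ=-12 ⇒ h* = (6)/12 = 0.5000.

With y'=λy (z=hλ):
  y_{n+1} = y_n + z·[2/3·y_n + 1/3·y_{n+1}] ⇒ (1 − 1/3z)y_{n+1} = (1 + 2/3z)y_n
  Hence R(z) = (1 + 2/3z)/(1 − 1/3z).

Need |R(x)|<1, x<0.
x=-0.42: |R|=0.6316
R=−1: 1+2/3x = −1+1/3x ⇒ -1/3x=2 ⇒ x=2/(-1/3)=-6.0000
Confirm numerically:
  x=-5.197: |R|=0.90204 <1
  x=-4.656: |R|=0.82445 <1
  x=-4.513: |R|=0.80208 <1
  x=-6.577: |R|=1.06025 >1
  x=-6.518: |R|=1.05442 >1
So |R|<1 on (-6.0000, 0).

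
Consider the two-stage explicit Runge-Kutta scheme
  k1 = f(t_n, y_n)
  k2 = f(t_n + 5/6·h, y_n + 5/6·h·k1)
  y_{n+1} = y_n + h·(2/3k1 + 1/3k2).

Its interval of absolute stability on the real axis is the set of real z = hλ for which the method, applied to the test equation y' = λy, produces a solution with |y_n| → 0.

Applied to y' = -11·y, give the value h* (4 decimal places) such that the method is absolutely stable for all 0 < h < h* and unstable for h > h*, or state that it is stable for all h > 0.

On y'=λy, z=hλ:
  k1=λy_n ⇒ h·k1=z·y_n;  k2=λ(1+5/6z)y_n ⇒ h·k2=z(1+5/6z)y_n
  y_{n+1}/y_n = 1 + 2/3z + 1/3z(1+5/6z) = 1 + z + 5/18z²
  Hence R(z) = 1 + z + 5/18z².

Solve |R(x)|<1 on ℝ⁻.
x=-1.58: |R|=0.1134
R=1: x+5/18x²=0 ⇒ x=−18/5=-3.6000; min R=1−1/(4·5/18)=0.1000>−1
Confirm numerically:
  x=-2.833: |R|=0.39641 <1
  x=-2.418: |R|=0.20609 <1
  x=-2.405: |R|=0.20167 <1
  x=-4.069: |R|=1.53010 >1
  x=-4.051: |R|=1.50750 >1
Interval (-3.6000, 0).

(-3.6000,0); λ=-11 ⇒ h* = (18/5)/11 = 0.3273.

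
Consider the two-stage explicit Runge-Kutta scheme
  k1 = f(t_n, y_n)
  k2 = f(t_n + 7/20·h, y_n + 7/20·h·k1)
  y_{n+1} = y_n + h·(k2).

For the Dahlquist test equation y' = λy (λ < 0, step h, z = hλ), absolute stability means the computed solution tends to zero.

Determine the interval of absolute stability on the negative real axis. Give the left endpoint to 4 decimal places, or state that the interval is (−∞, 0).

(-2.8571, 0).

On y'=λy, z=hλ:
  k1=λy_n ⇒ h·k1=z·y_n;  k2=λ(1+7/20z)y_n ⇒ h·k2=z(1+7/20z)y_n
  y_{n+1}/y_n = 1 + z(1+7/20z) = 1 + z + 7/20z²
  Hence R(z) = 1 + z + 7/20z².

Find x<0 with |R(x)|<1.
x=-1.44: |R|=0.2858
R=1: x+7/20x²=0 ⇒ x=−20/7=-2.8571; min R=1−1/(4·7/20)=0.2857>−1
Confirm numerically:
  x=-2.674: |R|=0.82860 <1
  x=-2.045: |R|=0.41871 <1
  x=-1.519: |R|=0.28858 <1
  x=-1.233: |R|=0.29910 <1
  x=-3.449: |R|=1.71446 >1
  x=-3.446: |R|=1.71022 >1
So |R|<1 on (-2.8571, 0).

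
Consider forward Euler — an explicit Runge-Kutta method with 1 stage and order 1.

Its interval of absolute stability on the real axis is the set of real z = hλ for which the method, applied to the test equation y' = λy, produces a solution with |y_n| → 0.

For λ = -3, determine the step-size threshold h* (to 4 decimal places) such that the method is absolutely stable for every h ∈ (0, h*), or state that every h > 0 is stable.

(-2.0000,0); λ=-3 ⇒ h* = 0.6667.

Set f=λy, z=hλ:
  order 1, 1-stage ⇒ R(z)=1+z
  (e.g. R(-1.45)=-0.45000, |R|=0.45000)

Solve |R(x)|<1 on ℝ⁻.
x=-1.45: |R|=0.4500
|R(-0.69)|=0.3100 |R(-0.66)|=0.3400 |R(-0.59)|=0.4100
Bisect:
  x_lo=-2.4166 |R|=1.4166  x_hi=-0.3392 |R|=0.6608
  mid=-1.37794 |R|=0.37794 →hi
  mid=-1.89729 |R|=0.89729 →hi
  mid=-2.15696 |R|=1.15696 →lo
  mid=-2.02713 |R|=1.02713 →lo
  mid=-1.96221 |R|=0.96221 →hi
  mid=-1.99467 |R|=0.99467 →hi
  mid=-2.01090 |R|=1.01090 →lo
  mid=-2.00278 |R|=1.00278 →lo
  mid=-1.99872 |R|=0.99872 →hi
  mid=-2.00075 |R|=1.00075 →lo
  ...
  [-2.00012,-1.99999] ⇒ x*=-2.0000
Interval (-2.0000, 0).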